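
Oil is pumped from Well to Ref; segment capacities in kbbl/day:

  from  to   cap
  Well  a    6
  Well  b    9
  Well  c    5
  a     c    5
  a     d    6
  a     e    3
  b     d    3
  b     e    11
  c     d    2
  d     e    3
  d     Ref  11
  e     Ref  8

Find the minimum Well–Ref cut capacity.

17

Augment Well→a→d→Ref: bottleneck 6, flow now 6.
Augment Well→b→d→Ref: bottleneck 3, flow now 9.
Augment Well→b→e→Ref: bottleneck 6, flow now 15.
Augment Well→c→d→Ref: bottleneck 2, flow now 17.
No augmenting path remains; maximum flow = 17.
By max-flow min-cut, the minimum cut capacity equals the max flow.
In the residual graph, reachable from Well: {Well, c}.
Min-cut edges: Well→a (6), Well→b (9), c→d (2); capacity 6 + 9 + 2 = 17.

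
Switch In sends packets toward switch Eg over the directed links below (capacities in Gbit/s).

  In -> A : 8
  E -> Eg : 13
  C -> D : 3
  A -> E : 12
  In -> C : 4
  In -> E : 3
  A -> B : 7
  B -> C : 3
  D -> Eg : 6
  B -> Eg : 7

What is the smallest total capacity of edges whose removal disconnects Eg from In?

14

Augment In→E→Eg: bottleneck 3, flow now 3.
Augment In→A→B→Eg: bottleneck 7, flow now 10.
Augment In→A→E→Eg: bottleneck 1, flow now 11.
Augment In→C→D→Eg: bottleneck 3, flow now 14.
No augmenting path remains; maximum flow = 14.
By max-flow min-cut, the minimum cut capacity equals the max flow.
In the residual graph, reachable from In: {In, C}.
Min-cut edges: In→A (8), In→E (3), C→D (3); capacity 8 + 3 + 3 = 14.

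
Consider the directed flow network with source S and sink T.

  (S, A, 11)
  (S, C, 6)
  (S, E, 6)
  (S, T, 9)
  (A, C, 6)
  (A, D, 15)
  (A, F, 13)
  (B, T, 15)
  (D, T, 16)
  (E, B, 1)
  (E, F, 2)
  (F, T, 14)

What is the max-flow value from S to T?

23

Augment S→T: bottleneck 9, flow now 9.
Augment S→A→D→T: bottleneck 11, flow now 20.
Augment S→E→B→T: bottleneck 1, flow now 21.
Augment S→E→F→T: bottleneck 2, flow now 23.
No augmenting path remains; maximum flow = 23.
In the residual graph, reachable from S: {S, C, E}.
Min-cut edges: S→A (11), S→T (9), E→B (1), E→F (2); capacity 11 + 9 + 1 + 2 = 23.
This cut is saturated, so no flow can exceed 23.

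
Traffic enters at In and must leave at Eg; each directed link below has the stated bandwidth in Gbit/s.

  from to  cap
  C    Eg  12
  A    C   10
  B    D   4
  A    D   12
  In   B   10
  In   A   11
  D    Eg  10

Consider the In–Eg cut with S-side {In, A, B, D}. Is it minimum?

No — its capacity is 20, but the minimum cut has capacity 15.

Given cut capacity: 10 + 10 = 20.
Augment In→A→C→Eg: bottleneck 10, flow now 10.
Augment In→A→D→Eg: bottleneck 1, flow now 11.
Augment In→B→D→Eg: bottleneck 4, flow now 15.
No augmenting path remains; maximum flow = 15.
In the residual graph, reachable from In: {In, B}.
Min-cut edges: In→A (11), B→D (4); capacity 11 + 4 = 15.
Cut capacity 20 exceeds the max flow 15, so it is not minimum.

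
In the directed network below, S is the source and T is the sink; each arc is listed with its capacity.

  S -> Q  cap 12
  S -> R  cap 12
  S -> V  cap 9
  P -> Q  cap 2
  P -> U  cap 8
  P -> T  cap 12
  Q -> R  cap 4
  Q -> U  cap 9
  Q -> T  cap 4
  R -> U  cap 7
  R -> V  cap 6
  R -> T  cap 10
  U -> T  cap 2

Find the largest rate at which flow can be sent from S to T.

Augment S→Q→T: bottleneck 4, flow now 4.
Augment S→R→T: bottleneck 10, flow now 14.
Augment S→Q→U→T: bottleneck 2, flow now 16.
No augmenting path remains; maximum flow = 16.
In the residual graph, reachable from S: {S, Q, R, U, V}.
Min-cut edges: Q→T (4), R→T (10), U→T (2); capacity 4 + 10 + 2 = 16.
This cut is saturated, so no flow can exceed 16.

16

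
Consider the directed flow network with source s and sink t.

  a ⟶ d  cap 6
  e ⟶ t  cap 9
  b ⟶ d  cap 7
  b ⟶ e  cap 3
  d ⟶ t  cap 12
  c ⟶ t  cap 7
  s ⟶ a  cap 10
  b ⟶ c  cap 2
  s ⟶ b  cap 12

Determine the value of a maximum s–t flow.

Augment s→a→d→t: bottleneck 6, flow now 6.
Augment s→b→c→t: bottleneck 2, flow now 8.
Augment s→b→d→t: bottleneck 6, flow now 14.
Augment s→b→e→t: bottleneck 3, flow now 17.
No augmenting path remains; maximum flow = 17.
In the residual graph, reachable from s: {s, a, b, d}.
Min-cut edges: b→c (2), b→e (3), d→t (12); capacity 2 + 3 + 12 = 17.
This cut is saturated, so no flow can exceed 17.

17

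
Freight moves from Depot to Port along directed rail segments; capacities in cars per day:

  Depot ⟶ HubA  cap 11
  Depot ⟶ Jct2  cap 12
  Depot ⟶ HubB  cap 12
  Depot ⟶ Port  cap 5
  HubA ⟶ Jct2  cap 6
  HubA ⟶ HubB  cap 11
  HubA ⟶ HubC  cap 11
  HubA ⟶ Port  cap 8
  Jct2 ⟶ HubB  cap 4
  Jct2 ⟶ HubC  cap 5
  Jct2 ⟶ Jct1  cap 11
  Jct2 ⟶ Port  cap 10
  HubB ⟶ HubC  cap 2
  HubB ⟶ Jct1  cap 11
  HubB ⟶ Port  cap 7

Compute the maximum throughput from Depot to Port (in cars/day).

30

Augment Depot→Port: bottleneck 5, flow now 5.
Augment Depot→HubA→Port: bottleneck 8, flow now 13.
Augment Depot→Jct2→Port: bottleneck 10, flow now 23.
Augment Depot→HubB→Port: bottleneck 7, flow now 30.
No augmenting path remains; maximum flow = 30.
In the residual graph, reachable from Depot: {Depot, HubA, Jct2, HubB, HubC, Jct1}.
Min-cut edges: Depot→Port (5), HubA→Port (8), Jct2→Port (10), HubB→Port (7); capacity 5 + 8 + 10 + 7 = 30.
This cut is saturated, so no flow can exceed 30.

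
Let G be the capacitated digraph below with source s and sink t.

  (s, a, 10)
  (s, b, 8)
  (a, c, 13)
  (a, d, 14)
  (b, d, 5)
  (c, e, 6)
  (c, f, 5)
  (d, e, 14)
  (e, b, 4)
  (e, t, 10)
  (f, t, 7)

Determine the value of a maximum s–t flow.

Augment s→a→c→e→t: bottleneck 6, flow now 6.
Augment s→a→c→f→t: bottleneck 4, flow now 10.
Augment s→b→d→e→t: bottleneck 4, flow now 14.
Augment s→b→d→e→c→f→t: bottleneck 1, flow now 15. (uses reverse residual edge)
No augmenting path remains; maximum flow = 15.
In the residual graph, reachable from s: {s, b}.
Min-cut edges: s→a (10), b→d (5); capacity 10 + 5 = 15.
This cut is saturated, so no flow can exceed 15.

15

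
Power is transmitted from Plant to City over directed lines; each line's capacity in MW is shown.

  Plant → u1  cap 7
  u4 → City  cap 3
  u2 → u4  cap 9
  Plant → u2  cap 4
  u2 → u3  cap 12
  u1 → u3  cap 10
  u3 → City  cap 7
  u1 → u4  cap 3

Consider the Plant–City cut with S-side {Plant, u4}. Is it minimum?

Given cut capacity: 7 + 4 + 3 = 14.
Augment Plant→u1→u3→City: bottleneck 7, flow now 7.
Augment Plant→u2→u4→City: bottleneck 3, flow now 10.
No augmenting path remains; maximum flow = 10.
In the residual graph, reachable from Plant: {Plant, u1, u2, u3, u4}.
Min-cut edges: u3→City (7), u4→City (3); capacity 7 + 3 = 10.
Cut capacity 14 exceeds the max flow 10, so it is not minimum.

No — its capacity is 14, but the minimum cut has capacity 10.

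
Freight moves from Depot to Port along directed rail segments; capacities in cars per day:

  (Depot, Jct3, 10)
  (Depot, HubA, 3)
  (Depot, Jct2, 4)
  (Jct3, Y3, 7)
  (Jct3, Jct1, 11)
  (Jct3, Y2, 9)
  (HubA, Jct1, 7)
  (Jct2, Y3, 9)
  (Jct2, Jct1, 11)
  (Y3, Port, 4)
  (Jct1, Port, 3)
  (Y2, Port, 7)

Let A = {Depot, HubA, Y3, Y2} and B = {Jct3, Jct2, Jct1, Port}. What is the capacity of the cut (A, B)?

Edges leaving {Depot, HubA, Y3, Y2}: Depot→Jct3 (10), Depot→Jct2 (4), HubA→Jct1 (7), Y3→Port (4), Y2→Port (7).
Cut capacity = 10 + 4 + 7 + 4 + 7 = 32.

32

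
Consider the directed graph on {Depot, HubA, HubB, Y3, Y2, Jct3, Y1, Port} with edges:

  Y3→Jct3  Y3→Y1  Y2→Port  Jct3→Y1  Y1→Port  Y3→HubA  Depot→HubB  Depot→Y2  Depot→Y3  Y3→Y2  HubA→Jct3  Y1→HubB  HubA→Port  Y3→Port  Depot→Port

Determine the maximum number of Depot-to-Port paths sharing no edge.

Assign every edge capacity 1; by Menger, the answer equals the max flow.
Path Depot→Port (+1); total 1.
Path Depot→Y3→Port (+1); total 2.
Path Depot→Y2→Port (+1); total 3.
No residual Depot→Port path; max flow = 3.
Certifying cut of size 3: {Depot→Port, Depot→Y2, Depot→Y3}.

3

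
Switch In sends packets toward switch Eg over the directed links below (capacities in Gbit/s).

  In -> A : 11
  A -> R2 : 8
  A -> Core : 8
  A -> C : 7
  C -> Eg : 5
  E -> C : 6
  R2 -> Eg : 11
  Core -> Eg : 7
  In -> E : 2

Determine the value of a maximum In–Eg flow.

13

Augment In→E→C→Eg: bottleneck 2, flow now 2.
Augment In→A→R2→Eg: bottleneck 8, flow now 10.
Augment In→A→Core→Eg: bottleneck 3, flow now 13.
No augmenting path remains; maximum flow = 13.
In the residual graph, reachable from In: {In}.
Min-cut edges: In→E (2), In→A (11); capacity 2 + 11 = 13.
This cut is saturated, so no flow can exceed 13.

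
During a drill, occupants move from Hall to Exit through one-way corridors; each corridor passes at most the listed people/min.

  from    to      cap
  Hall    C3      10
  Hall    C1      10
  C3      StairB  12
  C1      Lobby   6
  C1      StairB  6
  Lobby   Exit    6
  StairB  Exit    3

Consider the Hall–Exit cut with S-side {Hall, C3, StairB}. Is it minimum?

No — its capacity is 13, but the minimum cut has capacity 9.

Given cut capacity: 10 + 3 = 13.
Augment Hall→C3→StairB→Exit: bottleneck 3, flow now 3.
Augment Hall→C1→Lobby→Exit: bottleneck 6, flow now 9.
No augmenting path remains; maximum flow = 9.
In the residual graph, reachable from Hall: {Hall, C3, C1, StairB}.
Min-cut edges: C1→Lobby (6), StairB→Exit (3); capacity 6 + 3 = 9.
Cut capacity 13 exceeds the max flow 9, so it is not minimum.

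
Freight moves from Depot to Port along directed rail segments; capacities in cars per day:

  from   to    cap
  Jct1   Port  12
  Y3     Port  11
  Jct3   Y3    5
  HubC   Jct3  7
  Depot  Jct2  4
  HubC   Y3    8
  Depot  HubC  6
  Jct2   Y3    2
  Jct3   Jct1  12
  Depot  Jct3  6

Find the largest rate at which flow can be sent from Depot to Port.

Augment Depot→Jct2→Y3→Port: bottleneck 2, flow now 2.
Augment Depot→Jct3→Jct1→Port: bottleneck 6, flow now 8.
Augment Depot→HubC→Y3→Port: bottleneck 6, flow now 14.
No augmenting path remains; maximum flow = 14.
In the residual graph, reachable from Depot: {Depot, Jct2}.
Min-cut edges: Depot→Jct3 (6), Depot→HubC (6), Jct2→Y3 (2); capacity 6 + 6 + 2 = 14.
This cut is saturated, so no flow can exceed 14.

14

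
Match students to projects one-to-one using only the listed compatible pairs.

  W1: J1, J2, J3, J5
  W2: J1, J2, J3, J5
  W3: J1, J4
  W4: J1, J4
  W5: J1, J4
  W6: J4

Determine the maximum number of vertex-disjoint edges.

Unit-capacity flow: source→left, listed edges, right→sink; max matching = max flow.
Augmenting path W1→J1 (+1); matched 1.
Augmenting path W2→J2 (+1); matched 2.
Augmenting path W3→J4 (+1); matched 3.
Augmenting path W4→J1→W1→J3 (+1); matched 4.
No augmenting path remains; maximum matching = 4.
König certificate: {W1, W2, J1, J4} is a vertex cover of size 4 (every listed pair touches it), so no matching can be larger.

4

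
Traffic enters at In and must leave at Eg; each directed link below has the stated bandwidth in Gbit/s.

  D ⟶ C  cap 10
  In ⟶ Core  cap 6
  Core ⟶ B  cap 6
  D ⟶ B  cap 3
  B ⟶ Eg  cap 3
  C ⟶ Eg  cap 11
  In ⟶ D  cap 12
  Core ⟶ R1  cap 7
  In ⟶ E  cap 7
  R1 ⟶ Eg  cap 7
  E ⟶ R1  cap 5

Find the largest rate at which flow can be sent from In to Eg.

20

Augment In→E→R1→Eg: bottleneck 5, flow now 5.
Augment In→D→C→Eg: bottleneck 10, flow now 15.
Augment In→D→B→Eg: bottleneck 2, flow now 17.
Augment In→Core→R1→Eg: bottleneck 2, flow now 19.
Augment In→Core→B→Eg: bottleneck 1, flow now 20.
No augmenting path remains; maximum flow = 20.
In the residual graph, reachable from In: {In, E, D, Core, R1, B}.
Min-cut edges: D→C (10), R1→Eg (7), B→Eg (3); capacity 10 + 7 + 3 = 20.
This cut is saturated, so no flow can exceed 20.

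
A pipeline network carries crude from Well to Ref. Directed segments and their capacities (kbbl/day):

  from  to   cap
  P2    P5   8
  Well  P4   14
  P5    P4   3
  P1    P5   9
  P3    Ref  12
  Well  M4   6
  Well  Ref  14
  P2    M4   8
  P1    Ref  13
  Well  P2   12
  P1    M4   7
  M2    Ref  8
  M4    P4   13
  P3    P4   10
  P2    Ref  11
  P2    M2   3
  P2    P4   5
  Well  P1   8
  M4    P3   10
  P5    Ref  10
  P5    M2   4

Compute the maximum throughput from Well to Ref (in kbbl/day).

40

Augment Well→Ref: bottleneck 14, flow now 14.
Augment Well→P1→Ref: bottleneck 8, flow now 22.
Augment Well→P2→Ref: bottleneck 11, flow now 33.
Augment Well→P2→P5→Ref: bottleneck 1, flow now 34.
Augment Well→M4→P3→Ref: bottleneck 6, flow now 40.
No augmenting path remains; maximum flow = 40.
In the residual graph, reachable from Well: {Well, P4}.
Min-cut edges: Well→P1 (8), Well→P2 (12), Well→M4 (6), Well→Ref (14); capacity 8 + 12 + 6 + 14 = 40.
This cut is saturated, so no flow can exceed 40.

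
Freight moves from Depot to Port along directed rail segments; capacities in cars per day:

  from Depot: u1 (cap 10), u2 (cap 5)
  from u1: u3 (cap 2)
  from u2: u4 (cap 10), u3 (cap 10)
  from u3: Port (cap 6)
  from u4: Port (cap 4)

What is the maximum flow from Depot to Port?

Augment Depot→u1→u3→Port: bottleneck 2, flow now 2.
Augment Depot→u2→u3→Port: bottleneck 4, flow now 6.
Augment Depot→u2→u4→Port: bottleneck 1, flow now 7.
No augmenting path remains; maximum flow = 7.
In the residual graph, reachable from Depot: {Depot, u1}.
Min-cut edges: Depot→u2 (5), u1→u3 (2); capacity 5 + 2 = 7.
This cut is saturated, so no flow can exceed 7.

7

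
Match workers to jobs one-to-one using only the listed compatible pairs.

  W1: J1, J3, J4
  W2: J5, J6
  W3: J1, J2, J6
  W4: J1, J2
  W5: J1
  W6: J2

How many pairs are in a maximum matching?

5

Unit-capacity flow: source→left, listed edges, right→sink; max matching = max flow.
Augmenting path W1→J1 (+1); matched 1.
Augmenting path W2→J5 (+1); matched 2.
Augmenting path W3→J2 (+1); matched 3.
Augmenting path W4→J1→W1→J3 (+1); matched 4.
Augmenting path W6→J2→W3→J6 (+1); matched 5.
No augmenting path remains; maximum matching = 5.
König certificate: {W1, W2, W3, J1, J2} is a vertex cover of size 5 (every listed pair touches it), so no matching can be larger.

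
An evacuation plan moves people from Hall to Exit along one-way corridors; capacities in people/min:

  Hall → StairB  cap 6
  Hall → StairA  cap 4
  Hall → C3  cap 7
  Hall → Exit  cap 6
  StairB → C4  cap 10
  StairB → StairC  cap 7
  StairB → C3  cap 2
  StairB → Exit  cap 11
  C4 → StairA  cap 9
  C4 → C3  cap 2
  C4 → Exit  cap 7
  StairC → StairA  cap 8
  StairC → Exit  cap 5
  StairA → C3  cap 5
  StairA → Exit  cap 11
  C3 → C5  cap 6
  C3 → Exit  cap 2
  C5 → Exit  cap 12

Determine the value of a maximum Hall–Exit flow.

Augment Hall→Exit: bottleneck 6, flow now 6.
Augment Hall→StairB→Exit: bottleneck 6, flow now 12.
Augment Hall→StairA→Exit: bottleneck 4, flow now 16.
Augment Hall→C3→Exit: bottleneck 2, flow now 18.
Augment Hall→C3→C5→Exit: bottleneck 5, flow now 23.
No augmenting path remains; maximum flow = 23.
In the residual graph, reachable from Hall: {Hall}.
Min-cut edges: Hall→StairB (6), Hall→StairA (4), Hall→C3 (7), Hall→Exit (6); capacity 6 + 4 + 7 + 6 = 23.
This cut is saturated, so no flow can exceed 23.

23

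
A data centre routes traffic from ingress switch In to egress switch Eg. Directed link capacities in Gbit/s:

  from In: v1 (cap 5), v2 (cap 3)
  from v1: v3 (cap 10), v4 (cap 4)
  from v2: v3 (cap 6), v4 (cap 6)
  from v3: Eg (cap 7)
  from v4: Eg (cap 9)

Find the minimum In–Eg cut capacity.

8

Augment In→v1→v3→Eg: bottleneck 5, flow now 5.
Augment In→v2→v3→Eg: bottleneck 2, flow now 7.
Augment In→v2→v4→Eg: bottleneck 1, flow now 8.
No augmenting path remains; maximum flow = 8.
By max-flow min-cut, the minimum cut capacity equals the max flow.
In the residual graph, reachable from In: {In}.
Min-cut edges: In→v1 (5), In→v2 (3); capacity 5 + 3 = 8.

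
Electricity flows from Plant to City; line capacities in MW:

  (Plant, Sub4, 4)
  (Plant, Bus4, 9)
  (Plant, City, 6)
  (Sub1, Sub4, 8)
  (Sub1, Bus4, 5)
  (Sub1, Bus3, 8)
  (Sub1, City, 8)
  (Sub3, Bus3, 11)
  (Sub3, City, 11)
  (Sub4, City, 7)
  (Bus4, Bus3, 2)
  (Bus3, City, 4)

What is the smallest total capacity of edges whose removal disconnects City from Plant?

Augment Plant→City: bottleneck 6, flow now 6.
Augment Plant→Sub4→City: bottleneck 4, flow now 10.
Augment Plant→Bus4→Bus3→City: bottleneck 2, flow now 12.
No augmenting path remains; maximum flow = 12.
By max-flow min-cut, the minimum cut capacity equals the max flow.
In the residual graph, reachable from Plant: {Plant, Bus4}.
Min-cut edges: Plant→Sub4 (4), Plant→City (6), Bus4→Bus3 (2); capacity 4 + 6 + 2 = 12.

12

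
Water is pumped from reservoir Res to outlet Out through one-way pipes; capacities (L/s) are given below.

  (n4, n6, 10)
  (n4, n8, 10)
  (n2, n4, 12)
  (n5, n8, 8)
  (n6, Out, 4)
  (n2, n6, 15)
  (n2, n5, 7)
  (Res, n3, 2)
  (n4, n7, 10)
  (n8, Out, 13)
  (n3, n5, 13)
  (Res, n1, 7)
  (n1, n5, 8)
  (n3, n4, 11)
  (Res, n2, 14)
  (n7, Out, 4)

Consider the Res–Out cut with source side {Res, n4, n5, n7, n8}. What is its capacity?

Edges leaving {Res, n4, n5, n7, n8}: Res→n1 (7), Res→n2 (14), Res→n3 (2), n4→n6 (10), n7→Out (4), n8→Out (13).
Cut capacity = 7 + 14 + 2 + 10 + 4 + 13 = 50.

50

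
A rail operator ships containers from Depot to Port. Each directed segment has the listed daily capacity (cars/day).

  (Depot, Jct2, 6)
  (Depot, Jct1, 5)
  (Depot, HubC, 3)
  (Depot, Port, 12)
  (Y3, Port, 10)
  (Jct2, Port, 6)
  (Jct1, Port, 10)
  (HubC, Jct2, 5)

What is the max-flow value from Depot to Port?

Augment Depot→Port: bottleneck 12, flow now 12.
Augment Depot→Jct2→Port: bottleneck 6, flow now 18.
Augment Depot→Jct1→Port: bottleneck 5, flow now 23.
No augmenting path remains; maximum flow = 23.
In the residual graph, reachable from Depot: {Depot, Jct2, HubC}.
Min-cut edges: Depot→Jct1 (5), Depot→Port (12), Jct2→Port (6); capacity 5 + 12 + 6 = 23.
This cut is saturated, so no flow can exceed 23.

23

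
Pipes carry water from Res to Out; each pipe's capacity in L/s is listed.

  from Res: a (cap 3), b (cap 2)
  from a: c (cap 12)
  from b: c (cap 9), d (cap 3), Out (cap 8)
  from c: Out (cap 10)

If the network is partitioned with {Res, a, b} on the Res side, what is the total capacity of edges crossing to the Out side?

Edges leaving {Res, a, b}: a→c (12), b→c (9), b→d (3), b→Out (8).
Cut capacity = 12 + 9 + 3 + 8 = 32.

32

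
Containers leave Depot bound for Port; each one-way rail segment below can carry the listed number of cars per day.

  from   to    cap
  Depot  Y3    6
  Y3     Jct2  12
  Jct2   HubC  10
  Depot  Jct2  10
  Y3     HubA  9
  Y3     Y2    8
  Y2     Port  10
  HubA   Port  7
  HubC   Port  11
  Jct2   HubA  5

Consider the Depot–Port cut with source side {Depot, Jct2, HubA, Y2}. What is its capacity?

33

Edges leaving {Depot, Jct2, HubA, Y2}: Depot→Y3 (6), Jct2→HubC (10), HubA→Port (7), Y2→Port (10).
Cut capacity = 6 + 10 + 7 + 10 = 33.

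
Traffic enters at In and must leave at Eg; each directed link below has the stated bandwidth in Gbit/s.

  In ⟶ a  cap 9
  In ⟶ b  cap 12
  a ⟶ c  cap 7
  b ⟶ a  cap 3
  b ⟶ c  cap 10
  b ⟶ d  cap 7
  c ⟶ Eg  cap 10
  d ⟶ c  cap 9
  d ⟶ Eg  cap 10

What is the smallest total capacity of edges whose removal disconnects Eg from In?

17

Augment In→a→c→Eg: bottleneck 7, flow now 7.
Augment In→b→c→Eg: bottleneck 3, flow now 10.
Augment In→b→d→Eg: bottleneck 7, flow now 17.
No augmenting path remains; maximum flow = 17.
By max-flow min-cut, the minimum cut capacity equals the max flow.
In the residual graph, reachable from In: {In, a, b, c}.
Min-cut edges: b→d (7), c→Eg (10); capacity 7 + 10 = 17.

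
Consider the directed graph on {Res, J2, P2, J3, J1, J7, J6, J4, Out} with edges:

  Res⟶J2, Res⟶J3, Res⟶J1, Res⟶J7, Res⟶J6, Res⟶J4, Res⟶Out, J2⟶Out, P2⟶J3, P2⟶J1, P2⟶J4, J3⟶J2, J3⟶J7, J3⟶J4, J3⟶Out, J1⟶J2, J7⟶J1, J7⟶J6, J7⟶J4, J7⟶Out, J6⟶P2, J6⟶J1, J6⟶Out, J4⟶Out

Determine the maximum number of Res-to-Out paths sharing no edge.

Assign every edge capacity 1; by Menger, the answer equals the max flow.
Path Res→Out (+1); total 1.
Path Res→J2→Out (+1); total 2.
Path Res→J3→Out (+1); total 3.
Path Res→J7→Out (+1); total 4.
Path Res→J6→Out (+1); total 5.
Path Res→J4→Out (+1); total 6.
No residual Res→Out path; max flow = 6.
Certifying cut of size 6: {J2→Out, Res→J3, Res→J4, Res→J6, Res→J7, Res→Out}.

6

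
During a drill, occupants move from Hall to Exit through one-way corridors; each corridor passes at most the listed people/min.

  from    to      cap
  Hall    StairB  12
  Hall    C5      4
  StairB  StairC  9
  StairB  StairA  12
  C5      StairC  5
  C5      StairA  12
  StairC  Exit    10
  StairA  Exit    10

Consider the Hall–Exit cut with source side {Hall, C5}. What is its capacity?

Edges leaving {Hall, C5}: Hall→StairB (12), C5→StairC (5), C5→StairA (12).
Cut capacity = 12 + 5 + 12 = 29.

29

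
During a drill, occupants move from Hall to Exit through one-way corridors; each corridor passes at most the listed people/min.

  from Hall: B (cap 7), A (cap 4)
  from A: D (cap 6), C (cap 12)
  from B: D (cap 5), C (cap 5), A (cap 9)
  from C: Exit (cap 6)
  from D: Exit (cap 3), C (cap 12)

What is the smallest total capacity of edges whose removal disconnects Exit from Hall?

9

Augment Hall→A→C→Exit: bottleneck 4, flow now 4.
Augment Hall→B→C→Exit: bottleneck 2, flow now 6.
Augment Hall→B→D→Exit: bottleneck 3, flow now 9.
No augmenting path remains; maximum flow = 9.
By max-flow min-cut, the minimum cut capacity equals the max flow.
In the residual graph, reachable from Hall: {Hall, A, B, C, D}.
Min-cut edges: C→Exit (6), D→Exit (3); capacity 6 + 3 = 9.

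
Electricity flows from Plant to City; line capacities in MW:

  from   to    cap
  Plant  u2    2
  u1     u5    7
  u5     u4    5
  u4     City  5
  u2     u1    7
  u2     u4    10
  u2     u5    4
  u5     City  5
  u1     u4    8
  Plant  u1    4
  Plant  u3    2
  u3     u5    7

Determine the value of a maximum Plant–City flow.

8

Augment Plant→u1→u4→City: bottleneck 4, flow now 4.
Augment Plant→u2→u4→City: bottleneck 1, flow now 5.
Augment Plant→u2→u5→City: bottleneck 1, flow now 6.
Augment Plant→u3→u5→City: bottleneck 2, flow now 8.
No augmenting path remains; maximum flow = 8.
In the residual graph, reachable from Plant: {Plant}.
Min-cut edges: Plant→u1 (4), Plant→u2 (2), Plant→u3 (2); capacity 4 + 2 + 2 = 8.
This cut is saturated, so no flow can exceed 8.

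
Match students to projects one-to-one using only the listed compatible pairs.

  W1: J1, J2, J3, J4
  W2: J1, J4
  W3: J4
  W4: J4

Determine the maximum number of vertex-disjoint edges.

3

Unit-capacity flow: source→left, listed edges, right→sink; max matching = max flow.
Augmenting path W1→J1 (+1); matched 1.
Augmenting path W2→J4 (+1); matched 2.
Augmenting path W3→J4→W2→J1→W1→J2 (+1); matched 3.
No augmenting path remains; maximum matching = 3.
König certificate: {W1, W2, J4} is a vertex cover of size 3 (every listed pair touches it), so no matching can be larger.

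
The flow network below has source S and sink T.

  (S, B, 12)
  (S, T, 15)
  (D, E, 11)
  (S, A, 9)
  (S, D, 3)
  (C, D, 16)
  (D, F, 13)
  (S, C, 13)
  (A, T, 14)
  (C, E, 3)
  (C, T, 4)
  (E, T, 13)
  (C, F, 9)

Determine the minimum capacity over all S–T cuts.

40

Augment S→T: bottleneck 15, flow now 15.
Augment S→A→T: bottleneck 9, flow now 24.
Augment S→C→T: bottleneck 4, flow now 28.
Augment S→C→E→T: bottleneck 3, flow now 31.
Augment S→D→E→T: bottleneck 3, flow now 34.
Augment S→C→D→E→T: bottleneck 6, flow now 40.
No augmenting path remains; maximum flow = 40.
By max-flow min-cut, the minimum cut capacity equals the max flow.
In the residual graph, reachable from S: {S, B}.
Min-cut edges: S→A (9), S→C (13), S→D (3), S→T (15); capacity 9 + 13 + 3 + 15 = 40.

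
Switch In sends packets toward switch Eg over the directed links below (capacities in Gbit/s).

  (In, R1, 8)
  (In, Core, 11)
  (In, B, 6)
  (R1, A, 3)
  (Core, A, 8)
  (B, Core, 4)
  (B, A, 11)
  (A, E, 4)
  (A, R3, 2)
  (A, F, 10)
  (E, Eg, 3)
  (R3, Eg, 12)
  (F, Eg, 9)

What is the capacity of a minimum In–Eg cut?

Augment In→R1→A→E→Eg: bottleneck 3, flow now 3.
Augment In→Core→A→R3→Eg: bottleneck 2, flow now 5.
Augment In→Core→A→F→Eg: bottleneck 6, flow now 11.
Augment In→B→A→F→Eg: bottleneck 3, flow now 14.
No augmenting path remains; maximum flow = 14.
By max-flow min-cut, the minimum cut capacity equals the max flow.
In the residual graph, reachable from In: {In, R1, Core, B, A, E, F}.
Min-cut edges: A→R3 (2), E→Eg (3), F→Eg (9); capacity 2 + 3 + 9 = 14.

14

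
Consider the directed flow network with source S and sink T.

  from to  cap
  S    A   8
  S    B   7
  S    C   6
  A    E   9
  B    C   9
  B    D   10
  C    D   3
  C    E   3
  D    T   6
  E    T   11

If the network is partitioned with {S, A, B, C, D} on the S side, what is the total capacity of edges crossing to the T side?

18

Edges leaving {S, A, B, C, D}: A→E (9), C→E (3), D→T (6).
Cut capacity = 9 + 3 + 6 = 18.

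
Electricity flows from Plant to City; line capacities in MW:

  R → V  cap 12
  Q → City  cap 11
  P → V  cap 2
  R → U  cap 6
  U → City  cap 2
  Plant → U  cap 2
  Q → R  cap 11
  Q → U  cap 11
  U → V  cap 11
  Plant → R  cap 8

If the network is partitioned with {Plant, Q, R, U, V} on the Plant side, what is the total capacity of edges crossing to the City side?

Edges leaving {Plant, Q, R, U, V}: Q→City (11), U→City (2).
Cut capacity = 11 + 2 = 13.

13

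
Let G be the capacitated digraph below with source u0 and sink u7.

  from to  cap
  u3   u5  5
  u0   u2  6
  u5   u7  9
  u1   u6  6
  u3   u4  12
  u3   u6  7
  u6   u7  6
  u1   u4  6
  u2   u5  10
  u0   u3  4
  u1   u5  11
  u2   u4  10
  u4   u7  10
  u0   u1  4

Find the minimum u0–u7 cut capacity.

14

Augment u0→u1→u4→u7: bottleneck 4, flow now 4.
Augment u0→u2→u4→u7: bottleneck 6, flow now 10.
Augment u0→u3→u5→u7: bottleneck 4, flow now 14.
No augmenting path remains; maximum flow = 14.
By max-flow min-cut, the minimum cut capacity equals the max flow.
In the residual graph, reachable from u0: {u0}.
Min-cut edges: u0→u1 (4), u0→u2 (6), u0→u3 (4); capacity 4 + 6 + 4 = 14.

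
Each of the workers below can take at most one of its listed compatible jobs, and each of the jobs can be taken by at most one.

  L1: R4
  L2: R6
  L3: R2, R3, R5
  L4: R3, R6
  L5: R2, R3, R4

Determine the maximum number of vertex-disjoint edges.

5

Unit-capacity flow: source→left, listed edges, right→sink; max matching = max flow.
Augmenting path L1→R4 (+1); matched 1.
Augmenting path L2→R6 (+1); matched 2.
Augmenting path L3→R2 (+1); matched 3.
Augmenting path L4→R3 (+1); matched 4.
Augmenting path L5→R2→L3→R5 (+1); matched 5.
No augmenting path remains; maximum matching = 5.
König certificate: {L1, L2, L3, L4, L5} is a vertex cover of size 5 (every listed pair touches it), so no matching can be larger.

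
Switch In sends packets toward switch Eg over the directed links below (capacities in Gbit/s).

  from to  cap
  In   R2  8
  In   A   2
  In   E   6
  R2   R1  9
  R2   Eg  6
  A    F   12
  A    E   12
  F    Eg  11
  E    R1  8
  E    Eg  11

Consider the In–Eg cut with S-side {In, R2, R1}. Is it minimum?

Yes — it is a minimum cut (capacity 14).

Given cut capacity: 2 + 6 + 6 = 14.
Augment In→R2→Eg: bottleneck 6, flow now 6.
Augment In→E→Eg: bottleneck 6, flow now 12.
Augment In→A→F→Eg: bottleneck 2, flow now 14.
No augmenting path remains; maximum flow = 14.
Cut capacity 14 equals the max flow, so it is a minimum cut.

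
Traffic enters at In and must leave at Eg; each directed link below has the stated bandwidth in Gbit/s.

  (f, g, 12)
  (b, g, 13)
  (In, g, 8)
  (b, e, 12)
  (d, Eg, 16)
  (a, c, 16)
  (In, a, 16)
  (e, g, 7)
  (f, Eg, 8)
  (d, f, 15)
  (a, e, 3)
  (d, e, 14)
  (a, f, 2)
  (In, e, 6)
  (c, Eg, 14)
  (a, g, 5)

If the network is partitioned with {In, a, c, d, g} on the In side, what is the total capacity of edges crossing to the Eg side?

70

Edges leaving {In, a, c, d, g}: In→e (6), a→e (3), a→f (2), c→Eg (14), d→e (14), d→f (15), d→Eg (16).
Cut capacity = 6 + 3 + 2 + 14 + 14 + 15 + 16 = 70.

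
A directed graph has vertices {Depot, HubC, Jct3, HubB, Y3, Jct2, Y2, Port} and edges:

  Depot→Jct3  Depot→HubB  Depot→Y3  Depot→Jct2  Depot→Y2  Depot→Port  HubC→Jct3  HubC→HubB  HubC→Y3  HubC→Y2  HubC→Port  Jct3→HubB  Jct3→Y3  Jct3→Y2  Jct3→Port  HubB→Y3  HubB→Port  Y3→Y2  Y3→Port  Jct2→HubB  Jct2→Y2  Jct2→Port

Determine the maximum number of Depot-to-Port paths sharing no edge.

5

Assign every edge capacity 1; by Menger, the answer equals the max flow.
Path Depot→Port (+1); total 1.
Path Depot→Jct3→Port (+1); total 2.
Path Depot→HubB→Port (+1); total 3.
Path Depot→Y3→Port (+1); total 4.
Path Depot→Jct2→Port (+1); total 5.
No residual Depot→Port path; max flow = 5.
Certifying cut of size 5: {Depot→HubB, Depot→Jct2, Depot→Jct3, Depot→Port, Depot→Y3}.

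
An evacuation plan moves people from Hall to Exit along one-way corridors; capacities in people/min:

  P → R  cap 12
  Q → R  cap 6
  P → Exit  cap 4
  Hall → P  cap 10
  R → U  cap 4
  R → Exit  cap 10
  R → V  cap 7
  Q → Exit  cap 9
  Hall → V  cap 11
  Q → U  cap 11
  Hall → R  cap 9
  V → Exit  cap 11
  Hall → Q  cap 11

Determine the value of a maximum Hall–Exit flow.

34

Augment Hall→P→Exit: bottleneck 4, flow now 4.
Augment Hall→Q→Exit: bottleneck 9, flow now 13.
Augment Hall→R→Exit: bottleneck 9, flow now 22.
Augment Hall→V→Exit: bottleneck 11, flow now 33.
Augment Hall→P→R→Exit: bottleneck 1, flow now 34.
No augmenting path remains; maximum flow = 34.
In the residual graph, reachable from Hall: {Hall, P, Q, R, U, V}.
Min-cut edges: P→Exit (4), Q→Exit (9), R→Exit (10), V→Exit (11); capacity 4 + 9 + 10 + 11 = 34.
This cut is saturated, so no flow can exceed 34.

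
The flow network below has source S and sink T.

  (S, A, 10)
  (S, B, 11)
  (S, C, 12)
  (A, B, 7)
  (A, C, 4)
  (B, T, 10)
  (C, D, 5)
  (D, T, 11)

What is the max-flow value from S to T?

15

Augment S→B→T: bottleneck 10, flow now 10.
Augment S→C→D→T: bottleneck 5, flow now 15.
No augmenting path remains; maximum flow = 15.
In the residual graph, reachable from S: {S, A, B, C}.
Min-cut edges: B→T (10), C→D (5); capacity 10 + 5 = 15.
This cut is saturated, so no flow can exceed 15.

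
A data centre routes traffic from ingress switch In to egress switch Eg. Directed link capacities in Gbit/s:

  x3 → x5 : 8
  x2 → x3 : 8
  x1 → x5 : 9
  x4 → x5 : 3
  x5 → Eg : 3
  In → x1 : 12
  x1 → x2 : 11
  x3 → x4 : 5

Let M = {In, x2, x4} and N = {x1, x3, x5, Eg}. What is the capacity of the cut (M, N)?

23

Edges leaving {In, x2, x4}: In→x1 (12), x2→x3 (8), x4→x5 (3).
Cut capacity = 12 + 8 + 3 = 23.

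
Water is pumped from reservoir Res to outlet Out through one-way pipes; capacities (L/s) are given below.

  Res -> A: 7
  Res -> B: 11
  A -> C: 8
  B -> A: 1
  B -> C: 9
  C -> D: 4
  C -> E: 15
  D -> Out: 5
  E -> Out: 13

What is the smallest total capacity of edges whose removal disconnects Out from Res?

17

Augment Res→A→C→D→Out: bottleneck 4, flow now 4.
Augment Res→A→C→E→Out: bottleneck 3, flow now 7.
Augment Res→B→C→E→Out: bottleneck 9, flow now 16.
Augment Res→B→A→C→E→Out: bottleneck 1, flow now 17.
No augmenting path remains; maximum flow = 17.
By max-flow min-cut, the minimum cut capacity equals the max flow.
In the residual graph, reachable from Res: {Res, B}.
Min-cut edges: Res→A (7), B→A (1), B→C (9); capacity 7 + 1 + 9 = 17.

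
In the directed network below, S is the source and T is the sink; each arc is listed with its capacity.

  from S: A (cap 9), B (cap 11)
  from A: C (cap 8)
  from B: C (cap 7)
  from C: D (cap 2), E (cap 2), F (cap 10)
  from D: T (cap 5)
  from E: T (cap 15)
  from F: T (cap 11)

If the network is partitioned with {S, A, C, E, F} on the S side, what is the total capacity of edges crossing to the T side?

Edges leaving {S, A, C, E, F}: S→B (11), C→D (2), E→T (15), F→T (11).
Cut capacity = 11 + 2 + 15 + 11 = 39.

39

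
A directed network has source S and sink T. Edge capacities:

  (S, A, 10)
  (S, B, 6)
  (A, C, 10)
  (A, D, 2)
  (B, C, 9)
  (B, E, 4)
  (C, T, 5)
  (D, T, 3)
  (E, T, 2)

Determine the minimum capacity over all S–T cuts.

Augment S→A→C→T: bottleneck 5, flow now 5.
Augment S→A→D→T: bottleneck 2, flow now 7.
Augment S→B→E→T: bottleneck 2, flow now 9.
No augmenting path remains; maximum flow = 9.
By max-flow min-cut, the minimum cut capacity equals the max flow.
In the residual graph, reachable from S: {S, A, B, C, E}.
Min-cut edges: A→D (2), C→T (5), E→T (2); capacity 2 + 5 + 2 = 9.

9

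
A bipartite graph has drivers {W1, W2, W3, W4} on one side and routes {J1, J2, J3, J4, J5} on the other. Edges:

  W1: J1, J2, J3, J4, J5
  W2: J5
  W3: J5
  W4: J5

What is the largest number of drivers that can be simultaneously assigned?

2

Unit-capacity flow: source→left, listed edges, right→sink; max matching = max flow.
Augmenting path W1→J1 (+1); matched 1.
Augmenting path W2→J5 (+1); matched 2.
No augmenting path remains; maximum matching = 2.
König certificate: {W1, J5} is a vertex cover of size 2 (every listed pair touches it), so no matching can be larger.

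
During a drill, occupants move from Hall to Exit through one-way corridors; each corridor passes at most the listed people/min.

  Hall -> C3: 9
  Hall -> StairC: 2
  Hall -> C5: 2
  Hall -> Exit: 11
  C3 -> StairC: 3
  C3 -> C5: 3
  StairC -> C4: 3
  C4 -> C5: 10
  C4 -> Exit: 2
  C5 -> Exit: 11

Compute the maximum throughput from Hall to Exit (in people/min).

19

Augment Hall→Exit: bottleneck 11, flow now 11.
Augment Hall→C5→Exit: bottleneck 2, flow now 13.
Augment Hall→C3→C5→Exit: bottleneck 3, flow now 16.
Augment Hall→StairC→C4→Exit: bottleneck 2, flow now 18.
Augment Hall→C3→StairC→C4→C5→Exit: bottleneck 1, flow now 19.
No augmenting path remains; maximum flow = 19.
In the residual graph, reachable from Hall: {Hall, C3, StairC}.
Min-cut edges: Hall→C5 (2), Hall→Exit (11), C3→C5 (3), StairC→C4 (3); capacity 2 + 11 + 3 + 3 = 19.
This cut is saturated, so no flow can exceed 19.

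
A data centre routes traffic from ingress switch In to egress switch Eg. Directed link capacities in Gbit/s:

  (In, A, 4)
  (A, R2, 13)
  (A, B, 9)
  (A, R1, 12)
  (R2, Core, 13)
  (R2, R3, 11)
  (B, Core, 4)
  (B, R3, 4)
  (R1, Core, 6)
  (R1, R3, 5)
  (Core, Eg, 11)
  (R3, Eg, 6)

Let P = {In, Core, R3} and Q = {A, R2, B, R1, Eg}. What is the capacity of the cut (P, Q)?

21

Edges leaving {In, Core, R3}: In→A (4), Core→Eg (11), R3→Eg (6).
Cut capacity = 4 + 11 + 6 = 21.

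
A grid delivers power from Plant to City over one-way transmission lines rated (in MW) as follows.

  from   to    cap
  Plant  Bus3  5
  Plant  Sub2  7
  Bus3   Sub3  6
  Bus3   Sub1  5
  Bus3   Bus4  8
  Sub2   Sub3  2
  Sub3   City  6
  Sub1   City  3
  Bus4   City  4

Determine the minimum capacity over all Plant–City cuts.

Augment Plant→Bus3→Sub3→City: bottleneck 5, flow now 5.
Augment Plant→Sub2→Sub3→City: bottleneck 1, flow now 6.
Augment Plant→Sub2→Sub3→Bus3→Sub1→City: bottleneck 1, flow now 7. (uses reverse residual edge)
No augmenting path remains; maximum flow = 7.
By max-flow min-cut, the minimum cut capacity equals the max flow.
In the residual graph, reachable from Plant: {Plant, Sub2}.
Min-cut edges: Plant→Bus3 (5), Sub2→Sub3 (2); capacity 5 + 2 = 7.

7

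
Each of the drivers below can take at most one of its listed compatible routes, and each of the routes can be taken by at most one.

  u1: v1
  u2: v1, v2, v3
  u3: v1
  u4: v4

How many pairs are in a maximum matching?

3

Unit-capacity flow: source→left, listed edges, right→sink; max matching = max flow.
Augmenting path u1→v1 (+1); matched 1.
Augmenting path u2→v2 (+1); matched 2.
Augmenting path u4→v4 (+1); matched 3.
No augmenting path remains; maximum matching = 3.
König certificate: {u2, u4, v1} is a vertex cover of size 3 (every listed pair touches it), so no matching can be larger.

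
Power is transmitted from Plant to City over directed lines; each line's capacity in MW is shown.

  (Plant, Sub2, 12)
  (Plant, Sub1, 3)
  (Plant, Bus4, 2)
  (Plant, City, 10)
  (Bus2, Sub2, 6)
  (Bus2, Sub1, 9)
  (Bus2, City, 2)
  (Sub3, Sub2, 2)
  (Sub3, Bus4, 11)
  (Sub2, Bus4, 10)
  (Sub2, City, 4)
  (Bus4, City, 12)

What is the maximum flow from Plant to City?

Augment Plant→City: bottleneck 10, flow now 10.
Augment Plant→Sub2→City: bottleneck 4, flow now 14.
Augment Plant→Bus4→City: bottleneck 2, flow now 16.
Augment Plant→Sub2→Bus4→City: bottleneck 8, flow now 24.
No augmenting path remains; maximum flow = 24.
In the residual graph, reachable from Plant: {Plant, Sub1}.
Min-cut edges: Plant→Sub2 (12), Plant→Bus4 (2), Plant→City (10); capacity 12 + 2 + 10 = 24.
This cut is saturated, so no flow can exceed 24.

24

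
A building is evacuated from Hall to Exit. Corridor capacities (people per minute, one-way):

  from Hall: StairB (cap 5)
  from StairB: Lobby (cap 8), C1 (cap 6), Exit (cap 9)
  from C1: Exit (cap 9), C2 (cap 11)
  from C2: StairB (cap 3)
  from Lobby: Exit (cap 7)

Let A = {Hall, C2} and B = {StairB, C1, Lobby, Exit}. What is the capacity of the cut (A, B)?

Edges leaving {Hall, C2}: Hall→StairB (5), C2→StairB (3).
Cut capacity = 5 + 3 = 8.

8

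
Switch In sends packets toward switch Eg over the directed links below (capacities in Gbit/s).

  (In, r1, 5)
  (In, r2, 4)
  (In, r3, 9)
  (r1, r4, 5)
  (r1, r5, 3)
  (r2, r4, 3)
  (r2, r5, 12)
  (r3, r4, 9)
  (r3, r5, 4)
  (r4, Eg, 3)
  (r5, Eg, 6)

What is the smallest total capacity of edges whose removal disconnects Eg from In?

9

Augment In→r1→r4→Eg: bottleneck 3, flow now 3.
Augment In→r1→r5→Eg: bottleneck 2, flow now 5.
Augment In→r2→r5→Eg: bottleneck 4, flow now 9.
No augmenting path remains; maximum flow = 9.
By max-flow min-cut, the minimum cut capacity equals the max flow.
In the residual graph, reachable from In: {In, r1, r2, r3, r4, r5}.
Min-cut edges: r4→Eg (3), r5→Eg (6); capacity 3 + 6 = 9.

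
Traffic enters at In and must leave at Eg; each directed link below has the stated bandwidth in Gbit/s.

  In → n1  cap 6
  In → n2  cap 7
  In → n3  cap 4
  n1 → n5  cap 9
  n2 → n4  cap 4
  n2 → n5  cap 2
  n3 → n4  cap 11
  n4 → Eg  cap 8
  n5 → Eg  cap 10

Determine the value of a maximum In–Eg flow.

16

Augment In→n1→n5→Eg: bottleneck 6, flow now 6.
Augment In→n2→n4→Eg: bottleneck 4, flow now 10.
Augment In→n2→n5→Eg: bottleneck 2, flow now 12.
Augment In→n3→n4→Eg: bottleneck 4, flow now 16.
No augmenting path remains; maximum flow = 16.
In the residual graph, reachable from In: {In, n2}.
Min-cut edges: In→n1 (6), In→n3 (4), n2→n4 (4), n2→n5 (2); capacity 6 + 4 + 4 + 2 = 16.
This cut is saturated, so no flow can exceed 16.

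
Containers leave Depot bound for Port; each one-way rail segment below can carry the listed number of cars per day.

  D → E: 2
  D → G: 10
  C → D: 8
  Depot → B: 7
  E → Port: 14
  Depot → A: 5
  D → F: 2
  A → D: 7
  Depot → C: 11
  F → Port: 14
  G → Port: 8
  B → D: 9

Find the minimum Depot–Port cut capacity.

12

Augment Depot→A→D→E→Port: bottleneck 2, flow now 2.
Augment Depot→A→D→F→Port: bottleneck 2, flow now 4.
Augment Depot→A→D→G→Port: bottleneck 1, flow now 5.
Augment Depot→B→D→G→Port: bottleneck 7, flow now 12.
No augmenting path remains; maximum flow = 12.
By max-flow min-cut, the minimum cut capacity equals the max flow.
In the residual graph, reachable from Depot: {Depot, A, B, C, D, G}.
Min-cut edges: D→E (2), D→F (2), G→Port (8); capacity 2 + 2 + 8 = 12.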